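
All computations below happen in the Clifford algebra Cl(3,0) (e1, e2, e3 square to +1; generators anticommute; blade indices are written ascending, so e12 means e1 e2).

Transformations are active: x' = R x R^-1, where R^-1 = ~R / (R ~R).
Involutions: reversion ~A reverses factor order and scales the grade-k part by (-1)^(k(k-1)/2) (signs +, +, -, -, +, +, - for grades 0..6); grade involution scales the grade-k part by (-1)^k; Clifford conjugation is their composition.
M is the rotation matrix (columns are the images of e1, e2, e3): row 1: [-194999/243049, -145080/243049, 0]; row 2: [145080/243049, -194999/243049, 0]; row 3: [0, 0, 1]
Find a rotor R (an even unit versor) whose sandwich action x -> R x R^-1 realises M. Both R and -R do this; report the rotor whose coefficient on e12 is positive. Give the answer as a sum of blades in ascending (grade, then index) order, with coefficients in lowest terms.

Method: write R = a + b12*e12 + b13*e13 + b23*e23 with a^2 + b12^2 + b13^2 + b23^2 = 1 (so R^-1 = ~R). Expanding the columns R e_j ~R gives tr M = 4a^2 - 1 and, from the antisymmetric part, M21 - M12 = -4a*b12, M13 - M31 = 4a*b13, M32 - M23 = -4a*b23.
Here tr M = -146949/243049, so a^2 = (1 + tr M)/4 = 24025/243049 and a = ±155/493. Taking a = 155/493: M21 - M12 = 290160/243049, M13 - M31 = 0, M32 - M23 = 0, giving b12 = -468/493, b13 = 0, b23 = 0, i.e. R = 155/493 - 468/493*e12.
Its e12 coefficient is negative, so report the other preimage -R.
Answer: -155/493 + 468/493*e12. Uniqueness: Spin(3) -> SO(3) maps R and -R to the same rotation of trace -146949/243049; fixing the sign of the e12 coefficient removes the ambiguity.


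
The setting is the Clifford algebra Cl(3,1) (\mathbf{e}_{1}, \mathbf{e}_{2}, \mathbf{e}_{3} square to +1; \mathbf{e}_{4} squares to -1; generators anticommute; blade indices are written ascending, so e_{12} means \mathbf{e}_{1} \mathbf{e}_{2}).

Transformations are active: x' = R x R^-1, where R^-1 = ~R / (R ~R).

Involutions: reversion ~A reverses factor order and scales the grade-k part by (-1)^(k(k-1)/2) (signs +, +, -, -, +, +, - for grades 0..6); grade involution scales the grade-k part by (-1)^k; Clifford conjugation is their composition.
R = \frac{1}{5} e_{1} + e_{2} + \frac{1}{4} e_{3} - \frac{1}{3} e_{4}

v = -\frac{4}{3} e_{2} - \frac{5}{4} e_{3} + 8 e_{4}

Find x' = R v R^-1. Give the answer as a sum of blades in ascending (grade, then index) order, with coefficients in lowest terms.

~R = \frac{1}{5} e_{1} + e_{2} + \frac{1}{4} e_{3} - \frac{1}{3} e_{4}, and R ~R = \frac{3569}{3600}, so R^-1 = ~R / (\frac{3569}{3600}).
R v = \frac{49}{48} - \frac{4}{15} e_{12} - \frac{1}{4} e_{13} + \frac{8}{5} e_{14} - \frac{11}{12} e_{23} + \frac{68}{9} e_{24} + \frac{19}{12} e_{34}
Answer: \frac{1470}{3569} e_{1} + \frac{36326}{10707} e_{2} + \frac{25195}{14276} e_{3} - \frac{31002}{3569} e_{4}


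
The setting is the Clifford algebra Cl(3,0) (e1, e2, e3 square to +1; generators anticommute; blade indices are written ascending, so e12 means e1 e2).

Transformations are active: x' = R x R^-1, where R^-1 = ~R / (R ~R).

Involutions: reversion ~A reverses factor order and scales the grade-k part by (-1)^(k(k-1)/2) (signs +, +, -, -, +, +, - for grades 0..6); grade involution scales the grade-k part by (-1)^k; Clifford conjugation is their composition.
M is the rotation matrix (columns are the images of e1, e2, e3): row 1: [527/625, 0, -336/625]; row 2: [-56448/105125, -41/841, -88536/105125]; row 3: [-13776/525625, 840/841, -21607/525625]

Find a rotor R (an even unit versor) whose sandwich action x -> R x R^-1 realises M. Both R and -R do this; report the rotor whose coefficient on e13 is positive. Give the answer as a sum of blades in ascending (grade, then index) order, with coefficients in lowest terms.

Method: write R = a + b12*e12 + b13*e13 + b23*e23 with a^2 + b12^2 + b13^2 + b23^2 = 1 (so R^-1 = ~R). Expanding the columns R e_j ~R gives tr M = 4a^2 - 1 and, from the antisymmetric part, M21 - M12 = -4a*b12, M13 - M31 = 4a*b13, M32 - M23 = -4a*b23.
Here tr M = 15839/21025, so a^2 = (1 + tr M)/4 = 9216/21025 and a = ±96/145. Taking a = 96/145: M21 - M12 = -56448/105125, M13 - M31 = -10752/21025, M32 - M23 = 193536/105125, giving b12 = 147/725, b13 = -28/145, b23 = -504/725, i.e. R = 96/145 + 147/725*e12 - 28/145*e13 - 504/725*e23.
Its e13 coefficient is negative, so report the other preimage -R.
Answer: -96/145 - 147/725*e12 + 28/145*e13 + 504/725*e23. Sheet selection: the two-to-one cover makes ±R indistinguishable at the matrix level (trace 15839/21025), so uniqueness comes from the required sign on e13.


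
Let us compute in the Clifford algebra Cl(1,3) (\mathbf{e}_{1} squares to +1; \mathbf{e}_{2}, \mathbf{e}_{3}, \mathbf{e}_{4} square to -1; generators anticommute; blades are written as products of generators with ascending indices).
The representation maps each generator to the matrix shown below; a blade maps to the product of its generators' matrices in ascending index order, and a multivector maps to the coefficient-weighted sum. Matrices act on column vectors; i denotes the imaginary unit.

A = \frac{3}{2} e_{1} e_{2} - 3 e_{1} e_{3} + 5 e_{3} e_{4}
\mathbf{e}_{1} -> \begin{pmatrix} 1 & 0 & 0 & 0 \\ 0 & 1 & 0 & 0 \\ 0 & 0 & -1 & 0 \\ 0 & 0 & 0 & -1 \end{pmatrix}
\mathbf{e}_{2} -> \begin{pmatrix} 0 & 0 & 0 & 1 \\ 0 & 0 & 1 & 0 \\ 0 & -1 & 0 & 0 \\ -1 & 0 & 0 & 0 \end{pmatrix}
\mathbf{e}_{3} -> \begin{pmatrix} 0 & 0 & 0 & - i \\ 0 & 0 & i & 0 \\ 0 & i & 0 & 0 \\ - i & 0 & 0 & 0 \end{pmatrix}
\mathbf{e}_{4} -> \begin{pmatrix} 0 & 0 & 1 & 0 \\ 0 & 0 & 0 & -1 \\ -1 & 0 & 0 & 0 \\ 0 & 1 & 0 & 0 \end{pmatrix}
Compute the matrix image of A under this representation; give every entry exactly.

Bivector images (products of the table entries): rho(e_{1} e_{2}) = rho(\mathbf{e}_{1})rho(\mathbf{e}_{2}) = \begin{pmatrix} 0 & 0 & 0 & 1 \\ 0 & 0 & 1 & 0 \\ 0 & 1 & 0 & 0 \\ 1 & 0 & 0 & 0 \end{pmatrix}; rho(e_{1} e_{3}) = rho(\mathbf{e}_{1})rho(\mathbf{e}_{3}) = \begin{pmatrix} 0 & 0 & 0 & - i \\ 0 & 0 & i & 0 \\ 0 & - i & 0 & 0 \\ i & 0 & 0 & 0 \end{pmatrix}; rho(e_{3} e_{4}) = rho(\mathbf{e}_{3})rho(\mathbf{e}_{4}) = \begin{pmatrix} 0 & - i & 0 & 0 \\ - i & 0 & 0 & 0 \\ 0 & 0 & 0 & - i \\ 0 & 0 & - i & 0 \end{pmatrix}.
M = (\frac{3}{2})*rho(e_{1} e_{2}) + (-3)*rho(e_{1} e_{3}) + (5)*rho(e_{3} e_{4}), summed entrywise:
Answer: \begin{pmatrix} 0 & - 5 i & 0 & \frac{3}{2} + 3 i \\ - 5 i & 0 & \frac{3}{2} - 3 i & 0 \\ 0 & \frac{3}{2} + 3 i & 0 & - 5 i \\ \frac{3}{2} - 3 i & 0 & - 5 i & 0 \end{pmatrix}


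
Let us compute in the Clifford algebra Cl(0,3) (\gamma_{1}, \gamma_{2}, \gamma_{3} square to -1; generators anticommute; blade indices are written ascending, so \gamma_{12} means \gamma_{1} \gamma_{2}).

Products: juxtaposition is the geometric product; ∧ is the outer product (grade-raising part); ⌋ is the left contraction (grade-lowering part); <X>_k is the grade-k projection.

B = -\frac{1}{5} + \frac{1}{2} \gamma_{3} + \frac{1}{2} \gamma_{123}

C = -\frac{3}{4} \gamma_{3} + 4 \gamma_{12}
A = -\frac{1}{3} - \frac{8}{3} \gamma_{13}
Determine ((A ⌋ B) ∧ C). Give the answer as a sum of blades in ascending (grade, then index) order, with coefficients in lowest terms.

step 1: \frac{1}{15} - \frac{4}{3} \gamma_{2} - \frac{1}{6} \gamma_{3} - \frac{1}{6} \gamma_{123}
step 2: -\frac{1}{20} \gamma_{3} + \frac{4}{15} \gamma_{12} + \gamma_{23} - \frac{2}{3} \gamma_{123}
Answer: -\frac{1}{20} \gamma_{3} + \frac{4}{15} \gamma_{12} + \gamma_{23} - \frac{2}{3} \gamma_{123}


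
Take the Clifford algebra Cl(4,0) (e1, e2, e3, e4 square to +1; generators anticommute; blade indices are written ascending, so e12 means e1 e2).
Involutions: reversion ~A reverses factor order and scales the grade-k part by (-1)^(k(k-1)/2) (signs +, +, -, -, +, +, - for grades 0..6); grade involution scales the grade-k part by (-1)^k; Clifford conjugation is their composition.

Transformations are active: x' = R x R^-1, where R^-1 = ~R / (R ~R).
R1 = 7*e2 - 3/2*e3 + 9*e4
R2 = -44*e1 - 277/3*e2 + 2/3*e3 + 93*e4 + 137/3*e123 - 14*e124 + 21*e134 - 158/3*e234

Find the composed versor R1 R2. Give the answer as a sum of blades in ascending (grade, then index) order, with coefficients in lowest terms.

Distribute over the terms of R1 (each basis-blade product reordered to ascending indices, repeated generators contracted through their squares):
(7*e2) R2 = -1939/3 + 308*e12 - 959/3*e13 + 98*e14 + 14/3*e23 + 651*e24 - 1106/3*e34 - 147*e1234
(-3/2*e3) R2 = -1 - 137/2*e12 - 66*e13 + 63/2*e14 - 277/2*e23 - 79*e24 - 279/2*e34 + 21*e1234
(9*e4) R2 = 837 - 126*e12 + 189*e13 + 396*e14 - 474*e23 + 831*e24 - 6*e34 - 411*e1234
Summing the partial products and collecting blades:
Answer: 569/3 + 227/2*e12 - 590/3*e13 + 1051/2*e14 - 3647/6*e23 + 1403*e24 - 3085/6*e34 - 537*e1234


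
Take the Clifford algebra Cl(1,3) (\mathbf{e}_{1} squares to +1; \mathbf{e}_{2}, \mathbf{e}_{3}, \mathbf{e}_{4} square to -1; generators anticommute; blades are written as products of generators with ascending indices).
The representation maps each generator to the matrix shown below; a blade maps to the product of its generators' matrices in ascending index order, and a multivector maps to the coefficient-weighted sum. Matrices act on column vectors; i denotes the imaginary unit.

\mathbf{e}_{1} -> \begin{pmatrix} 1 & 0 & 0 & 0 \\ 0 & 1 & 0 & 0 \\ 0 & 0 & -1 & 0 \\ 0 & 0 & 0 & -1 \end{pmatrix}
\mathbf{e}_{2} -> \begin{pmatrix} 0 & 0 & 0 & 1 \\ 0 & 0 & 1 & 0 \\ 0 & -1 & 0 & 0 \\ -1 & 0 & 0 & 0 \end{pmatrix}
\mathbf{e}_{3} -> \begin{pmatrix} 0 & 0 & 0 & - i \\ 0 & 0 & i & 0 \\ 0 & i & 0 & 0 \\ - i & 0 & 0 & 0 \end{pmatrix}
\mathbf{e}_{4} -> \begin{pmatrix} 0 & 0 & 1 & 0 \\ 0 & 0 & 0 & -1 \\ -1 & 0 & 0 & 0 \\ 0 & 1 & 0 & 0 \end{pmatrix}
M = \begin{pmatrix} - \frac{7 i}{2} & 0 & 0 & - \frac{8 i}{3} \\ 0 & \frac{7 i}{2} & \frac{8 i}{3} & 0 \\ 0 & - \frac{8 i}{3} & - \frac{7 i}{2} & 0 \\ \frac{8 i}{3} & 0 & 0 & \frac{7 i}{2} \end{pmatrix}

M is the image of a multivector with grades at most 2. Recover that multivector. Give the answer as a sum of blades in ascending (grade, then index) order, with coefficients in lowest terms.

Method: the blade images are trace-orthogonal — tr(rho(e_A) rho(e_B)^-1) = 4 if A = B and 0 otherwise — and rho(e_A)^-1 = (e_A)^2 * rho(e_A) with (e_A)^2 = +1 or -1, so the coefficient of e_A in the preimage is (e_A)^2 * tr(M rho(e_A))/4.
Nonzero projections over blades of grade <= 2: e_{1} e_{3}: (e_{1} e_{3})^2 = +1, tr(M rho(e_{1} e_{3})) = \frac{32}{3}, coefficient \frac{8}{3}; e_{2} e_{3}: (e_{2} e_{3})^2 = -1, tr(M rho(e_{2} e_{3})) = -14, coefficient \frac{7}{2}. Every other blade of grade <= 2 projects to 0.
Answer: \frac{8}{3} e_{1} e_{3} + \frac{7}{2} e_{2} e_{3}


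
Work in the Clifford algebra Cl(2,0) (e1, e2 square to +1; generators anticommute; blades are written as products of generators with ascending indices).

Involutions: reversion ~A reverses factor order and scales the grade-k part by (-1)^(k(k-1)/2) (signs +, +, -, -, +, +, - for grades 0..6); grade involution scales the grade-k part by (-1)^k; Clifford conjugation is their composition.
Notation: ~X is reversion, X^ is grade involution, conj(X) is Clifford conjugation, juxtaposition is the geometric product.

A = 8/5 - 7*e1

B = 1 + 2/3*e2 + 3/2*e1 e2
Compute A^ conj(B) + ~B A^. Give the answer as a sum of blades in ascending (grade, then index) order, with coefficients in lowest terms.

first term: 8/5 + 7*e1 - 347/30*e2 - 106/15*e1 e2
second term: 8/5 + 7*e1 + 347/30*e2 - 106/15*e1 e2
Answer: 16/5 + 14*e1 - 212/15*e1 e2


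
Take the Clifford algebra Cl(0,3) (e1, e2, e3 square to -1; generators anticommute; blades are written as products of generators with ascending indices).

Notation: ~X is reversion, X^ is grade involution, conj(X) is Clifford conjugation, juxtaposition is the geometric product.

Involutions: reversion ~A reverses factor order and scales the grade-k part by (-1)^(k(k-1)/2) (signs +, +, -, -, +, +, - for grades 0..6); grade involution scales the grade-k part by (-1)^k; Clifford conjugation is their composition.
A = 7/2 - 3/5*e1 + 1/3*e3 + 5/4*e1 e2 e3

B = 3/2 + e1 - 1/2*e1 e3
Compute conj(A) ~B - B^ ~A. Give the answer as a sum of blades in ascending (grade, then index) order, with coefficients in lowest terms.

first term: 93/20 + 127/30*e1 + 5/8*e2 - 4/5*e3 + 25/12*e1 e3 - 5/4*e2 e3 + 15/8*e1 e2 e3
second term: 93/20 - 127/30*e1 + 5/8*e2 + 4/5*e3 - 25/12*e1 e3 - 5/4*e2 e3 - 15/8*e1 e2 e3
Answer: 127/15*e1 - 8/5*e3 + 25/6*e1 e3 + 15/4*e1 e2 e3


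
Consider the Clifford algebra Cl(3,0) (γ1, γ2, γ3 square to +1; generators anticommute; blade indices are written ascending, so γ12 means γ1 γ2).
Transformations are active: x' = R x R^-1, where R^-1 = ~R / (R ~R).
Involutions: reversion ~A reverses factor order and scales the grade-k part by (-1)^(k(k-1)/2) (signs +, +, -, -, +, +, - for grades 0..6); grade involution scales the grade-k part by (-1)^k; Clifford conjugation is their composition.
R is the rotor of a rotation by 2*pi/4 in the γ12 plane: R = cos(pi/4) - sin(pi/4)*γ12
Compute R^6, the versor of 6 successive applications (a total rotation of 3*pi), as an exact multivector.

Because a rotor carries half the rotation angle, composing 6 copies of this γ12-plane rotor multiplies the phase: 6*(pi/4) = 3*pi/2, hence R^6 = cos(3*pi/2) - sin(3*pi/2)*γ12.
cos(3*pi/2) = 0 and sin(3*pi/2) = -1, so R^6 = γ12. The net rotation is 1*pi (after discarding 1 full turn, each of which contributes a factor -1 to the rotor); the rotor keeps the half-angle phase exactly.
Answer: γ12


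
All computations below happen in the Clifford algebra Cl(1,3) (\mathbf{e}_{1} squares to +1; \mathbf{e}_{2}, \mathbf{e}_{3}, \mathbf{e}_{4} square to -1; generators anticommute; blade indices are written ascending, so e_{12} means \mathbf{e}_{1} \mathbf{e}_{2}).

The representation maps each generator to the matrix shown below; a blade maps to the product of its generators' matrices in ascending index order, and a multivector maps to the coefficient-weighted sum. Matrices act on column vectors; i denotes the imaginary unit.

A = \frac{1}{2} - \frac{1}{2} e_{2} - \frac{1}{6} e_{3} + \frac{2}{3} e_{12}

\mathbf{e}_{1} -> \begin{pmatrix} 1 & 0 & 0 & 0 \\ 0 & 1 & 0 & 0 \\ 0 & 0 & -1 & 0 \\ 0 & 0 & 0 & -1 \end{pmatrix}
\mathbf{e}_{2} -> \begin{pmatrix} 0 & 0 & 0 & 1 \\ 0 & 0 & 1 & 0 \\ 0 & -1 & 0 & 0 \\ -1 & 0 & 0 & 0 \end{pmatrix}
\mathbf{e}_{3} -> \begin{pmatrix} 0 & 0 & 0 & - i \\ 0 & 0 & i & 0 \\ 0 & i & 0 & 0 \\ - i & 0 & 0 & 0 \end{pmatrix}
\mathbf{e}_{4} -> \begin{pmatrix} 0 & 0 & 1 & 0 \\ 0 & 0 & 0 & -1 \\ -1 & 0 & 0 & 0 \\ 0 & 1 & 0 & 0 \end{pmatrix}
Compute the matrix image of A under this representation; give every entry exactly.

Bivector images (products of the table entries): rho(e_{12}) = rho(\mathbf{e}_{1})rho(\mathbf{e}_{2}) = \begin{pmatrix} 0 & 0 & 0 & 1 \\ 0 & 0 & 1 & 0 \\ 0 & 1 & 0 & 0 \\ 1 & 0 & 0 & 0 \end{pmatrix}.
M = (\frac{1}{2})*1 + (-\frac{1}{2})*rho(e_{2}) + (-\frac{1}{6})*rho(e_{3}) + (\frac{2}{3})*rho(e_{12}), summed entrywise (1 is the identity matrix):
Answer: \begin{pmatrix} \frac{1}{2} & 0 & 0 & \frac{1}{6} + \frac{i}{6} \\ 0 & \frac{1}{2} & \frac{1}{6} - \frac{i}{6} & 0 \\ 0 & \frac{7}{6} - \frac{i}{6} & \frac{1}{2} & 0 \\ \frac{7}{6} + \frac{i}{6} & 0 & 0 & \frac{1}{2} \end{pmatrix}


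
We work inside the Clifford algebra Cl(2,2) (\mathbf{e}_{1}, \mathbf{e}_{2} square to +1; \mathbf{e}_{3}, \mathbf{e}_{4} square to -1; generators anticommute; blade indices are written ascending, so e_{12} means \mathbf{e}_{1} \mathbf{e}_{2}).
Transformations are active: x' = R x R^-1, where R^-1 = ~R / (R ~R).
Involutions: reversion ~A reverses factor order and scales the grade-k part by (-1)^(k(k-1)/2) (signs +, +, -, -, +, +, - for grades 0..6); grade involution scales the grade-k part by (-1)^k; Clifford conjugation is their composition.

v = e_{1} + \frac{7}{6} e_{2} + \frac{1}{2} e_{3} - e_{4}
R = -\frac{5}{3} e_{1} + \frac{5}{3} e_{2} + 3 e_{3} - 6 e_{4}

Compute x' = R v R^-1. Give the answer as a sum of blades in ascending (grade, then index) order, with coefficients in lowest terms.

~R = -\frac{5}{3} e_{1} + \frac{5}{3} e_{2} + 3 e_{3} - 6 e_{4}, and R ~R = -\frac{355}{9}, so R^-1 = ~R / (-\frac{355}{9}).
R v = -\frac{65}{9} - \frac{65}{18} e_{12} - \frac{23}{6} e_{13} + \frac{23}{3} e_{14} - \frac{8}{3} e_{23} + \frac{16}{3} e_{24}
Answer: -\frac{343}{213} e_{1} - \frac{79}{142} e_{2} + \frac{85}{142} e_{3} - \frac{85}{71} e_{4}


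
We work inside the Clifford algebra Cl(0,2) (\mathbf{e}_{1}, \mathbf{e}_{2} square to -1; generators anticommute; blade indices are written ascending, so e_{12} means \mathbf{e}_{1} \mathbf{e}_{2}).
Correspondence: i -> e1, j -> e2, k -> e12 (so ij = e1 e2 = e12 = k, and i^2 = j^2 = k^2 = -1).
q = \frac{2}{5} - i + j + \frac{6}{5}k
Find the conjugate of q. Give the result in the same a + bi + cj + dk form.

In blades: q = \frac{2}{5} - e_{1} + e_{2} + \frac{6}{5} e_{12}.
Conjugation here is Clifford conjugation: the scalar is fixed and the grade-1 and grade-2 blades all flip sign, giving \frac{2}{5} + e_{1} - e_{2} - \frac{6}{5} e_{12}; translating back:
Answer: \frac{2}{5} + i - j - \frac{6}{5}k


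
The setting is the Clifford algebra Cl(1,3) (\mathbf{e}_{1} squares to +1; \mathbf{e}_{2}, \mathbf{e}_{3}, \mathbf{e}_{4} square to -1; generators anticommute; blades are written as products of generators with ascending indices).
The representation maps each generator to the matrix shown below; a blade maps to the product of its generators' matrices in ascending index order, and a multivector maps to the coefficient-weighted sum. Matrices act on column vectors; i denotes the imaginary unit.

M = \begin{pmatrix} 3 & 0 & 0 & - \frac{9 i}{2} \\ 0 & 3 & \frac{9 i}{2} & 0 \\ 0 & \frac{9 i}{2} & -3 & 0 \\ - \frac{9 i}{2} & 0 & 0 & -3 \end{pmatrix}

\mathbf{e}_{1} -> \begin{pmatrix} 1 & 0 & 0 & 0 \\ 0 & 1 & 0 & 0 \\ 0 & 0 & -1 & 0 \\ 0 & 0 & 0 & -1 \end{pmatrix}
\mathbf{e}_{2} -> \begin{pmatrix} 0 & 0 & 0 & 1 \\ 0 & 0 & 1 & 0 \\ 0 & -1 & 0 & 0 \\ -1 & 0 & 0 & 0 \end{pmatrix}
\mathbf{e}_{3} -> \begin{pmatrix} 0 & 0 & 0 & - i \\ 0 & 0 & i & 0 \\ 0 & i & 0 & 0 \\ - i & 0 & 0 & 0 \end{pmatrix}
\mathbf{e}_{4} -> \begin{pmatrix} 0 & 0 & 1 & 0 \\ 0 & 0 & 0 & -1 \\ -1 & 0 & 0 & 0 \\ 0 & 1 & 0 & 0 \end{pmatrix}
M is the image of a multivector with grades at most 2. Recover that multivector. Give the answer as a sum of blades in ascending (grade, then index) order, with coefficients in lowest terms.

Method: the blade images are trace-orthogonal — tr(rho(e_A) rho(e_B)^-1) = 4 if A = B and 0 otherwise — and rho(e_A)^-1 = (e_A)^2 * rho(e_A) with (e_A)^2 = +1 or -1, so the coefficient of e_A in the preimage is (e_A)^2 * tr(M rho(e_A))/4.
Nonzero projections over blades of grade <= 2: e_{1}: (e_{1})^2 = +1, tr(M rho(e_{1})) = 12, coefficient 3; e_{3}: (e_{3})^2 = -1, tr(M rho(e_{3})) = -18, coefficient \frac{9}{2}. Every other blade of grade <= 2 projects to 0.
Answer: 3 e_{1} + \frac{9}{2} e_{3}


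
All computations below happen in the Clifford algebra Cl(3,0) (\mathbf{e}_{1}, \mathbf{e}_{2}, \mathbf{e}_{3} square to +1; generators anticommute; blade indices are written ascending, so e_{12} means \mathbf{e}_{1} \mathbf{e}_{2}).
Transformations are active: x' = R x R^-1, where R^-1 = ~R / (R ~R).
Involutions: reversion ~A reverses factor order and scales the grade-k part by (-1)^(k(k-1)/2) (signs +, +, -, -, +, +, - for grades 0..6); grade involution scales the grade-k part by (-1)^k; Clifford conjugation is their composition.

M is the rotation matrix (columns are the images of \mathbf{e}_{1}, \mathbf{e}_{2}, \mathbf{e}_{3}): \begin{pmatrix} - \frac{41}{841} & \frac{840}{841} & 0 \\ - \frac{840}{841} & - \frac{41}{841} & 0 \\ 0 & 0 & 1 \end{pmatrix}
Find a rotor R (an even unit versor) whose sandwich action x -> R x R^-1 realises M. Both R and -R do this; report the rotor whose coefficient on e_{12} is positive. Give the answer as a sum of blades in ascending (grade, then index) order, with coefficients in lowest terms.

Method: write R = a + b12*e_{12} + b13*e_{13} + b23*e_{23} with a^2 + b12^2 + b13^2 + b23^2 = 1 (so R^-1 = ~R). Expanding the columns R e_j ~R gives tr M = 4a^2 - 1 and, from the antisymmetric part, M21 - M12 = -4a*b12, M13 - M31 = 4a*b13, M32 - M23 = -4a*b23.
Here tr M = \frac{759}{841}, so a^2 = (1 + tr M)/4 = \frac{400}{841} and a = ±\frac{20}{29}. Taking a = \frac{20}{29}: M21 - M12 = -\frac{1680}{841}, M13 - M31 = 0, M32 - M23 = 0, giving b12 = \frac{21}{29}, b13 = 0, b23 = 0, i.e. R = \frac{20}{29} + \frac{21}{29} e_{12}.
Its e_{12} coefficient is already positive.
Answer: \frac{20}{29} + \frac{21}{29} e_{12}. Key observation: the double cover Spin(3) -> SO(3) sends R and -R to the same matrix (trace \frac{759}{841} here), so the stated sign of the e_{12} coefficient is what selects one sheet.


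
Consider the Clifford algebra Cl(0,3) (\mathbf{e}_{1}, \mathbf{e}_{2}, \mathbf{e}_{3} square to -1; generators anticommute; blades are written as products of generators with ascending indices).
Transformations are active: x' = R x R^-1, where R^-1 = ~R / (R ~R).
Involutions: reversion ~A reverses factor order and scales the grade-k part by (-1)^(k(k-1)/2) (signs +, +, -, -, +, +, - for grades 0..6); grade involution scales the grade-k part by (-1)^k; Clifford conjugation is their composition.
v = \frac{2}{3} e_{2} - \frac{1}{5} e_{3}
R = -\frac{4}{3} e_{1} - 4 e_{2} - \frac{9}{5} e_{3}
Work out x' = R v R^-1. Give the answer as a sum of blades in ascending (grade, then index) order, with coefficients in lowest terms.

~R = -\frac{4}{3} e_{1} - 4 e_{2} - \frac{9}{5} e_{3}, and R ~R = -\frac{4729}{225}, so R^-1 = ~R / (-\frac{4729}{225}).
R v = \frac{173}{75} - \frac{8}{9} e_{1} e_{2} + \frac{4}{15} e_{1} e_{3} + 2 e_{2} e_{3}
Answer: \frac{1384}{4729} e_{1} + \frac{2998}{14187} e_{2} + \frac{14071}{23645} e_{3}


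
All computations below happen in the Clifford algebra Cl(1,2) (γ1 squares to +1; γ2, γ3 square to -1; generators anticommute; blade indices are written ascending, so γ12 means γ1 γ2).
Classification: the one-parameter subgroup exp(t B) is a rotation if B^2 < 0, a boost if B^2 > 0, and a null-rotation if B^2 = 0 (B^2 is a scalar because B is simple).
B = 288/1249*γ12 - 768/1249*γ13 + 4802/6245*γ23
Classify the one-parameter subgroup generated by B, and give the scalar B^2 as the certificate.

B^2 term by term: the squares give (288/1249)^2*(γ12)^2 + (-768/1249)^2*(γ13)^2 + (4802/6245)^2*(γ23)^2 = 82944/1560001*(+1) + 589824/1560001*(+1) + 23059204/39000025*(-1) = -4/25 (each basis 2-blade squares to minus the product of its generators' squares); cross terms between blades sharing an index anticommute and cancel. So B^2 = -4/25.
Answer: rotation, certificate B^2 = -4/25. Check the certificate: B^2 = -4/25, and that sign is decisive whatever form B takes.


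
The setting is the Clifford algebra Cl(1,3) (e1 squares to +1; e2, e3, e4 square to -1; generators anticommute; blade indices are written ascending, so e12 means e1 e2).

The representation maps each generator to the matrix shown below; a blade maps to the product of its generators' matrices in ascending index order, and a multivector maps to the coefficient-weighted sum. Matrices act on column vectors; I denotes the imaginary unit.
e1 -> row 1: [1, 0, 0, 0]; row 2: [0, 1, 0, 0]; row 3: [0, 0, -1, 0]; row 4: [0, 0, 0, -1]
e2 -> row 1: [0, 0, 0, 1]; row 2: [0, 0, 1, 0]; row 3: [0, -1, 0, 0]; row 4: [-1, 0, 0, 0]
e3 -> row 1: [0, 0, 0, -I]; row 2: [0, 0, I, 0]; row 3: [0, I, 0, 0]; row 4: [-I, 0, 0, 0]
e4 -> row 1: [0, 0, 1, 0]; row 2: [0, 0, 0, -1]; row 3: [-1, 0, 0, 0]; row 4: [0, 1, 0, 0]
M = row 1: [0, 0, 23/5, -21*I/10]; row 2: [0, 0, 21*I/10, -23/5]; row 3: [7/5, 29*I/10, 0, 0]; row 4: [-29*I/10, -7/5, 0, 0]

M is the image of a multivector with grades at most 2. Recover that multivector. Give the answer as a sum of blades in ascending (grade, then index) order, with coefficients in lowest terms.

Method: the blade images are trace-orthogonal — tr(rho(e_A) rho(e_B)^-1) = 4 if A = B and 0 otherwise — and rho(e_A)^-1 = (e_A)^2 * rho(e_A) with (e_A)^2 = +1 or -1, so the coefficient of e_A in the preimage is (e_A)^2 * tr(M rho(e_A))/4.
Nonzero projections over blades of grade <= 2: e3: (e3)^2 = -1, tr(M rho(e3)) = -10, coefficient 5/2; e4: (e4)^2 = -1, tr(M rho(e4)) = -32/5, coefficient 8/5; e13: (e13)^2 = +1, tr(M rho(e13)) = -8/5, coefficient -2/5; e14: (e14)^2 = +1, tr(M rho(e14)) = 12, coefficient 3. Every other blade of grade <= 2 projects to 0.
Answer: 5/2*e3 + 8/5*e4 - 2/5*e13 + 3*e14


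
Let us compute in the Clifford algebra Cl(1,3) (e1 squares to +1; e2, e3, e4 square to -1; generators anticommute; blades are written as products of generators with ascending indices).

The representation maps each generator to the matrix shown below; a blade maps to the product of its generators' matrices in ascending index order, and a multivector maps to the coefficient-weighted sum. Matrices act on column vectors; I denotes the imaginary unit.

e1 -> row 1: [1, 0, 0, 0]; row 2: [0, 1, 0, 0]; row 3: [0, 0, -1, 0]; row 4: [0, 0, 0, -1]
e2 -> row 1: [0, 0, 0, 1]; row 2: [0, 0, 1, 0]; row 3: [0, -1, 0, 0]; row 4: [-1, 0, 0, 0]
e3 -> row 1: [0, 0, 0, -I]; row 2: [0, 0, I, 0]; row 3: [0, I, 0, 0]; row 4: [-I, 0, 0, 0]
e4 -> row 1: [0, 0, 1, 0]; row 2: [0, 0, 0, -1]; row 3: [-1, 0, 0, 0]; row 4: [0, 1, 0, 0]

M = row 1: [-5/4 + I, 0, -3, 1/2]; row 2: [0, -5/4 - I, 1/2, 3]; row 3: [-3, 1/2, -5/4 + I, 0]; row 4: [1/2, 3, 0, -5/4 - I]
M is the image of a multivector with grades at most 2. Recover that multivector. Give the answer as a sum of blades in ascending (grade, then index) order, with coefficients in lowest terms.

Method: the blade images are trace-orthogonal — tr(rho(e_A) rho(e_B)^-1) = 4 if A = B and 0 otherwise — and rho(e_A)^-1 = (e_A)^2 * rho(e_A) with (e_A)^2 = +1 or -1, so the coefficient of e_A in the preimage is (e_A)^2 * tr(M rho(e_A))/4.
Nonzero projections over blades of grade <= 2: 1: (1)^2 = +1, tr(M 1) = -5, coefficient -5/4; e1 e2: (e1 e2)^2 = +1, tr(M rho(e1 e2)) = 2, coefficient 1/2; e1 e4: (e1 e4)^2 = +1, tr(M rho(e1 e4)) = -12, coefficient -3; e2 e3: (e2 e3)^2 = -1, tr(M rho(e2 e3)) = 4, coefficient -1. Every other blade of grade <= 2 projects to 0.
Answer: -5/4 + 1/2*e1 e2 - 3*e1 e4 - e2 e3


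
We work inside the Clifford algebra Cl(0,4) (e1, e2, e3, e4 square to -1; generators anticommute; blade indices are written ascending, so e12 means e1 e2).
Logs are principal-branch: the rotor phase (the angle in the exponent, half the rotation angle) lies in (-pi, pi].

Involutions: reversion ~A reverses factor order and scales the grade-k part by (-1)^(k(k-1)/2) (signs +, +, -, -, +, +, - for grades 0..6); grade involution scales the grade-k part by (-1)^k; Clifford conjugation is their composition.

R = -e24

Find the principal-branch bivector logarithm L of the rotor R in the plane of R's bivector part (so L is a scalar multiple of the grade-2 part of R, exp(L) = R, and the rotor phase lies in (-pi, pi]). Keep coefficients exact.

The scalar part of R is 0, which fixes the principal-branch rotor phase; the unit plane is then the bivector part divided by the sine of that phase, and L is that plane scaled by the phase.
Concretely: cos(phase) = 0 gives phase = ±pi/2, and since phase/sin(phase) is even the sign is immaterial: L = (phase/sin(phase)) * <R>_2 = (pi/2) * <R>_2.
Answer: -pi/2*e24


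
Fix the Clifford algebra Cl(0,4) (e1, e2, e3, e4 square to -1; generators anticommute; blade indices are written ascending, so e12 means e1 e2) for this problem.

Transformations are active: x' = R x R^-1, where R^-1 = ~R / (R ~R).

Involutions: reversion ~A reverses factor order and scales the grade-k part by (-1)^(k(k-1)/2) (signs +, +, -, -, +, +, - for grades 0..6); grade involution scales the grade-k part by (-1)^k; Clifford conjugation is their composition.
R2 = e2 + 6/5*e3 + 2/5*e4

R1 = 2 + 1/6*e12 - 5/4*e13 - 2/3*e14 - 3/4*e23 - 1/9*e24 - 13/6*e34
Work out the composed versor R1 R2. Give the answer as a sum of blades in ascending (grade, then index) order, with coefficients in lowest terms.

Distribute over the terms of R2 (each basis-blade product reordered to ascending indices, repeated generators contracted through their squares):
R1 (e2) = -1/6*e1 + 2*e2 - 3/4*e3 - 1/9*e4 + 5/4*e123 + 2/3*e124 - 13/6*e234
R1 (6/5*e3) = 3/2*e1 + 9/10*e2 + 12/5*e3 - 13/5*e4 + 1/5*e123 + 4/5*e134 + 2/15*e234
R1 (2/5*e4) = 4/15*e1 + 2/45*e2 + 13/15*e3 + 4/5*e4 + 1/15*e124 - 1/2*e134 - 3/10*e234
Summing the partial products and collecting blades:
Answer: 8/5*e1 + 53/18*e2 + 151/60*e3 - 86/45*e4 + 29/20*e123 + 11/15*e124 + 3/10*e134 - 7/3*e234


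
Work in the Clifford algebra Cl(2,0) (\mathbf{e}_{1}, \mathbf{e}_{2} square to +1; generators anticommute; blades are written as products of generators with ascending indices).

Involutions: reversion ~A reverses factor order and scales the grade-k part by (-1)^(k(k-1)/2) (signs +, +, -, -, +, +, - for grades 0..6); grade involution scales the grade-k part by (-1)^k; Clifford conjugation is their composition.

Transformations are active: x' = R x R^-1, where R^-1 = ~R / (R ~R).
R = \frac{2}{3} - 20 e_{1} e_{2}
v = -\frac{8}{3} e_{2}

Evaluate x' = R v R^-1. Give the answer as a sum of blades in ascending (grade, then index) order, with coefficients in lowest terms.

~R = \frac{2}{3} + 20 e_{1} e_{2}, and R ~R = \frac{3604}{9}, so R^-1 = ~R / (\frac{3604}{9}).
R v = \frac{160}{3} e_{1} - \frac{16}{9} e_{2}
Answer: \frac{160}{901} e_{1} + \frac{7192}{2703} e_{2}


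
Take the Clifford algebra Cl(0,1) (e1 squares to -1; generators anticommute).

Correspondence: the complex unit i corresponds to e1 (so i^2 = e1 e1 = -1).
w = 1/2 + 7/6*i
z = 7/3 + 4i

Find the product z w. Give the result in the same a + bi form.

In blades: z = 7/3 + 4*e1, w = 1/2 + 7/6*e1.
Distribute z over w term by term (generator squares from the signature, products reordered to ascending indices): (7/3)*w = 7/6 + 49/18*e1; (4*e1)*w = -14/3 + 2*e1.
Sum: -7/2 + 85/18*e1; translating back through the correspondence:
Answer: -7/2 + 85/18*i


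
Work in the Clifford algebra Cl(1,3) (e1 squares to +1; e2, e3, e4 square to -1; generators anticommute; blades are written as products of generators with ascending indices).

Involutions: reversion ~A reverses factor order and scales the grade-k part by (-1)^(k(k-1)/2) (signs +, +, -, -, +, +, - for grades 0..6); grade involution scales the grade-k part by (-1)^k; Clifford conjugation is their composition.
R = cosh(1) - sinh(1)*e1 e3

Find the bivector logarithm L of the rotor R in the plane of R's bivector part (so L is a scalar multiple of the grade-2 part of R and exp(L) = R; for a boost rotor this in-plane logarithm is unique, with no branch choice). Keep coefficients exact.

The scalar part of R is cosh(1), so cosh pins the rapidity up to sign — the sign comes from the bivector part; dividing that part by sinh of the rapidity yields the plane, and the in-plane L = rapidity * plane is unique because the two sign choices cancel.
Concretely: cosh(rapidity) = cosh(1) gives rapidity = ±1, and since rapidity/sinh(rapidity) is even the sign is immaterial: L = (rapidity/sinh(rapidity)) * <R>_2 = (1/sinh(1)) * <R>_2.
Answer: -e1 e3


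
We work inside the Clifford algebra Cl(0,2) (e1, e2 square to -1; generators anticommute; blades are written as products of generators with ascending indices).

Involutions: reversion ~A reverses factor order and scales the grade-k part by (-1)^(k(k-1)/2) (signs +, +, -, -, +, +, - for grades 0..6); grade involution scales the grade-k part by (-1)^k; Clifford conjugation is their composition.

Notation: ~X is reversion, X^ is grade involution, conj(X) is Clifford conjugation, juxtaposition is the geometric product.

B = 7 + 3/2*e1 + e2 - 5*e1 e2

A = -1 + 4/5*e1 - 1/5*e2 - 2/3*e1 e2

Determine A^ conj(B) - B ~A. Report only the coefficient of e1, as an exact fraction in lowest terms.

first term: -14/3 - 113/30*e1 + 37/5*e2 - 257/30*e1 e2
second term: -14/3 + 113/30*e1 - 37/5*e2 + 257/30*e1 e2
Answer: -113/15


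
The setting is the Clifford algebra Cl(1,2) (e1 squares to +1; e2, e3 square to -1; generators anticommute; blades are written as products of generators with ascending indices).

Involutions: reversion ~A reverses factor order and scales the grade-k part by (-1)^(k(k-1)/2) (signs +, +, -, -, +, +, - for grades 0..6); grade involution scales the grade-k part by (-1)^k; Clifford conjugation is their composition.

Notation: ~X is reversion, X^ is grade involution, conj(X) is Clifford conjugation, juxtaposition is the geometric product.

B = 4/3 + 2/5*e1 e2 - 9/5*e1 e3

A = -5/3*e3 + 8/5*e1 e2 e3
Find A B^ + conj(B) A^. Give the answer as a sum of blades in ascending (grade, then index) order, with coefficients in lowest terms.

first term: 3*e1 + 72/25*e2 - 356/225*e3 + 22/15*e1 e2 e3
second term: -3*e1 + 72/25*e2 + 644/225*e3 - 14/5*e1 e2 e3
Answer: 144/25*e2 + 32/25*e3 - 4/3*e1 e2 e3


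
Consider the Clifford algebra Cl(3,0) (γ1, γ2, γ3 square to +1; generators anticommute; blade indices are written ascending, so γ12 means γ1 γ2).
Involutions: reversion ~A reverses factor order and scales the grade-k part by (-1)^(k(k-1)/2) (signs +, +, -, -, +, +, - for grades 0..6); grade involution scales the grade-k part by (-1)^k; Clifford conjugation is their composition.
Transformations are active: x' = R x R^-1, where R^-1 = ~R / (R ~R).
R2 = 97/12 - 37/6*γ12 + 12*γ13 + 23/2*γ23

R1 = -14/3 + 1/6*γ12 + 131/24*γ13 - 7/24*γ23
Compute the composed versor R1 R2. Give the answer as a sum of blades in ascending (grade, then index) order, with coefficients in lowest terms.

Distribute over the terms of R1 (each basis-blade product reordered to ascending indices, repeated generators contracted through their squares):
(-14/3) R2 = -679/18 + 259/9*γ12 - 56*γ13 - 161/3*γ23
(1/6*γ12) R2 = 37/36 + 97/72*γ12 + 23/12*γ13 - 2*γ23
(131/24*γ13) R2 = -131/2 - 3013/48*γ12 + 12707/288*γ13 - 4847/144*γ23
(-7/24*γ23) R2 = 161/48 - 7/2*γ12 - 259/144*γ13 - 679/288*γ23
Summing the partial products and collecting blades:
Answer: -14233/144 - 1735/48*γ12 - 1129/96*γ13 - 26405/288*γ23


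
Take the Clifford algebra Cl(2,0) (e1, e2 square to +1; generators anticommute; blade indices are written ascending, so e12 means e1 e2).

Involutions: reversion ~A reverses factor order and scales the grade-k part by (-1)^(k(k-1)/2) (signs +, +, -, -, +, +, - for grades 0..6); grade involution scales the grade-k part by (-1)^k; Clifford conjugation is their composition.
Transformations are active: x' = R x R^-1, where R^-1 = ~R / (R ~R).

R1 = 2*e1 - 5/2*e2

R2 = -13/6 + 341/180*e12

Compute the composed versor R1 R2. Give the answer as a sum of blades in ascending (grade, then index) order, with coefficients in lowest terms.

Distribute over the terms of R1 (each basis-blade product reordered to ascending indices, repeated generators contracted through their squares):
(2*e1) R2 = -13/3*e1 + 341/90*e2
(-5/2*e2) R2 = 341/72*e1 + 65/12*e2
Summing the partial products and collecting blades:
Answer: 29/72*e1 + 1657/180*e2


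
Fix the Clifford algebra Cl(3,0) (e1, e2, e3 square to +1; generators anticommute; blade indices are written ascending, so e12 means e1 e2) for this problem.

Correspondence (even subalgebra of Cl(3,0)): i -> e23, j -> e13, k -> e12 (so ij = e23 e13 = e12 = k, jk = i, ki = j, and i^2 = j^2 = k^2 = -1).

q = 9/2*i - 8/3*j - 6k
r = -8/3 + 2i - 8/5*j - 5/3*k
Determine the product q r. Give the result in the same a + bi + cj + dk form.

In blades: q = -6*e12 - 8/3*e13 + 9/2*e23, r = -8/3 - 5/3*e12 - 8/5*e13 + 2*e23.
Distribute q over r term by term (generator squares from the signature, products reordered to ascending indices): (-6*e12)*r = -10 + 16*e12 - 12*e13 - 48/5*e23; (-8/3*e13)*r = -64/15 + 16/3*e12 + 64/9*e13 + 40/9*e23; (9/2*e23)*r = -9 - 36/5*e12 + 15/2*e13 - 12*e23.
Sum: -349/15 + 212/15*e12 + 47/18*e13 - 772/45*e23; translating back through the correspondence:
Answer: -349/15 - 772/45*i + 47/18*j + 212/15*k


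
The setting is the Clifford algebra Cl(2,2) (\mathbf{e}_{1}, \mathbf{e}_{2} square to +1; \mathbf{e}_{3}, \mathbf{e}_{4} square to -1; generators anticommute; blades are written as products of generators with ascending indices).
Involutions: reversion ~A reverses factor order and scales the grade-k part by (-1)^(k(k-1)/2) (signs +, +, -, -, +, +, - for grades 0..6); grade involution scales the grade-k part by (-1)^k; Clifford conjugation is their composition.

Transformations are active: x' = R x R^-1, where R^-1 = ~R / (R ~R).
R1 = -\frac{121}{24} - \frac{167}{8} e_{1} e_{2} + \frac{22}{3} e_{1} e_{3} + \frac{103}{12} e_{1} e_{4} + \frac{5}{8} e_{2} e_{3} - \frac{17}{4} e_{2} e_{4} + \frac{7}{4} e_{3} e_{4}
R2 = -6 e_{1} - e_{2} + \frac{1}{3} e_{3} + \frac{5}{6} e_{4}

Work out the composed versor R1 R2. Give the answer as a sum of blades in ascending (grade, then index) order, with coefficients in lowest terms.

Distribute over the terms of R2 (each basis-blade product reordered to ascending indices, repeated generators contracted through their squares):
R1 (-6 e_{1}) = \frac{121}{4} e_{1} - \frac{501}{4} e_{2} + 44 e_{3} + \frac{103}{2} e_{4} - \frac{15}{4} e_{1} e_{2} e_{3} + \frac{51}{2} e_{1} e_{2} e_{4} - \frac{21}{2} e_{1} e_{3} e_{4}
R1 (-e_{2}) = \frac{167}{8} e_{1} + \frac{121}{24} e_{2} + \frac{5}{8} e_{3} - \frac{17}{4} e_{4} + \frac{22}{3} e_{1} e_{2} e_{3} + \frac{103}{12} e_{1} e_{2} e_{4} - \frac{7}{4} e_{2} e_{3} e_{4}
R1 (\frac{1}{3} e_{3}) = -\frac{22}{9} e_{1} - \frac{5}{24} e_{2} - \frac{121}{72} e_{3} + \frac{7}{12} e_{4} - \frac{167}{24} e_{1} e_{2} e_{3} - \frac{103}{36} e_{1} e_{3} e_{4} + \frac{17}{12} e_{2} e_{3} e_{4}
R1 (\frac{5}{6} e_{4}) = -\frac{515}{72} e_{1} + \frac{85}{24} e_{2} - \frac{35}{24} e_{3} - \frac{605}{144} e_{4} - \frac{835}{48} e_{1} e_{2} e_{4} + \frac{55}{9} e_{1} e_{3} e_{4} + \frac{25}{48} e_{2} e_{3} e_{4}
Summing the partial products and collecting blades:
Answer: \frac{1495}{36} e_{1} - \frac{935}{8} e_{2} + \frac{2987}{72} e_{3} + \frac{6283}{144} e_{4} - \frac{27}{8} e_{1} e_{2} e_{3} + \frac{267}{16} e_{1} e_{2} e_{4} - \frac{29}{4} e_{1} e_{3} e_{4} + \frac{3}{16} e_{2} e_{3} e_{4}


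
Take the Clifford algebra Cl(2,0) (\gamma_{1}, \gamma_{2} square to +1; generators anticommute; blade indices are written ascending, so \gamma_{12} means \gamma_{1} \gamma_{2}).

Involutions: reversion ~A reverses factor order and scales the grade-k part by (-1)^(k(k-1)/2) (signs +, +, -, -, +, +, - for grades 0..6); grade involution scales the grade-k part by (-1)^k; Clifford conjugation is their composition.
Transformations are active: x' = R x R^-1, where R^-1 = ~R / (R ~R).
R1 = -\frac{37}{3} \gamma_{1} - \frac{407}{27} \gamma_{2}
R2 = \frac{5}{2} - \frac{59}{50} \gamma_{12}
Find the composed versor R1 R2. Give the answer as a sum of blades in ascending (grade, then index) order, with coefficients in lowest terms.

Distribute over the terms of R1 (each basis-blade product reordered to ascending indices, repeated generators contracted through their squares):
(-\frac{37}{3} \gamma_{1}) R2 = -\frac{185}{6} \gamma_{1} + \frac{2183}{150} \gamma_{2}
(-\frac{407}{27} \gamma_{2}) R2 = -\frac{24013}{1350} \gamma_{1} - \frac{2035}{54} \gamma_{2}
Summing the partial products and collecting blades:
Answer: -\frac{32819}{675} \gamma_{1} - \frac{15614}{675} \gamma_{2}


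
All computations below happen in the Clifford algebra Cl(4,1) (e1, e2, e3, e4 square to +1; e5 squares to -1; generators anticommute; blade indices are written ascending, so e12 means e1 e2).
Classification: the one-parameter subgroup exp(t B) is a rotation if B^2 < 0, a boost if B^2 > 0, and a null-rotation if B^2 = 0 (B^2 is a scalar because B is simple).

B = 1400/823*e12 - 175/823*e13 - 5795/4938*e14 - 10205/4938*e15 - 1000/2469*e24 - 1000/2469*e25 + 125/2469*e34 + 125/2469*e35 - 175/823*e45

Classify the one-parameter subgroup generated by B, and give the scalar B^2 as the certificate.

B^2 term by term: the squares give (1400/823)^2*(e12)^2 + (-175/823)^2*(e13)^2 + (-5795/4938)^2*(e14)^2 + (-10205/4938)^2*(e15)^2 + (-1000/2469)^2*(e24)^2 + (-1000/2469)^2*(e25)^2 + (125/2469)^2*(e34)^2 + (125/2469)^2*(e35)^2 + (-175/823)^2*(e45)^2 = 1960000/677329*(-1) + 30625/677329*(-1) + 33582025/24383844*(-1) + 104142025/24383844*(+1) + 1000000/6095961*(-1) + 1000000/6095961*(+1) + 15625/6095961*(-1) + 15625/6095961*(+1) + 30625/677329*(+1) = 0 (each basis 2-blade squares to minus the product of its generators' squares); cross terms between blades sharing an index anticommute and cancel; the commuting (index-disjoint) pairs give grade-4 terms 2*c*c'*(blade product), which cancel blade by blade — e1234: 350000/2031987 - 350000/2031987 = 0; e1235: 350000/2031987 - 350000/2031987 = 0; e1245: -490000/677329 - 5795000/6095961 + 10205000/6095961 = 0; e1345: 61250/677329 + 724375/6095961 - 1275625/6095961 = 0; e2345: 250000/6095961 - 250000/6095961 = 0 — confirming B is simple. So B^2 = 0.
Answer: null-rotation, certificate B^2 = 0. Key observation: B^2 = 0 is a conjugation invariant, so its sign decides the class regardless of the surface form of B.
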